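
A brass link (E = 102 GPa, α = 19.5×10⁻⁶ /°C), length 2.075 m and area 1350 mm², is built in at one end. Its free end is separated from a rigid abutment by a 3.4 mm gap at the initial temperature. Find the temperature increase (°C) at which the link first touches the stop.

The gap closes when αΔT L = 3.4 mm, since the link is still unstressed at that instant.
ΔT = 3.4 / (19.5×10⁻⁶ × 2075) = 84.03 °C.

ΔT ≈ 84 °C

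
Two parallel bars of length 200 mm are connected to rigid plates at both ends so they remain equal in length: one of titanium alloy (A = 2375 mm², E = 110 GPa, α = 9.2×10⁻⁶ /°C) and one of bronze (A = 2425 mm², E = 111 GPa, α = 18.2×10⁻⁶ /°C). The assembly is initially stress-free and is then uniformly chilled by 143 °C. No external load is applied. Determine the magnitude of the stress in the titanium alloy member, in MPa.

Equilibrium of a rigid end plate with no external load gives equal and opposite internal forces ±P in the two members. Since α_{bronze} > α_{titanium alloy}, cooling drives the bronze into tension and the titanium alloy into compression.
Compatibility of the two members (thermal + elastic change equal): (α₁ − α₂)ΔT = P·[1/(A₁E₁) + 1/(A₂E₂)].
|α₁ − α₂|·ΔT = 9×10⁻⁶ × 143 = 0.001287.
1/(A₁E₁) + 1/(A₂E₂) = 1/(2375×110×10³) + 1/(2425×111×10³) = 7.543×10⁻⁹ N⁻¹.
P = 0.001287 / 7.543×10⁻⁹ = 170600 N = 170.6 kN.
σ_{titanium alloy} = P/A₁ = 170600/2375 = 71.84 MPa, compressive.

σ ≈ 71.8 MPa (compressive)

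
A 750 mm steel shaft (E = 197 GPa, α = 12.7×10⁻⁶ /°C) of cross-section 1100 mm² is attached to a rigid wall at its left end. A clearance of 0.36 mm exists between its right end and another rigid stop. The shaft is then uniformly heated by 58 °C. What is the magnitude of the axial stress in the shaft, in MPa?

σ ≈ 50.6 MPa (compressive)

If the wall were absent the shaft would grow by αΔT L = 12.7×10⁻⁶ × 58 × 750 = 0.5524 mm.
The gap closes (δ_free > 0.36 mm) and the wall then resists a further 0.5524 − 0.36 = 0.1924 mm of expansion.
Compatibility: PL/(AE) = 0.1924 mm, so σ = P/A = E × (0.1924/750) = 50.55 MPa.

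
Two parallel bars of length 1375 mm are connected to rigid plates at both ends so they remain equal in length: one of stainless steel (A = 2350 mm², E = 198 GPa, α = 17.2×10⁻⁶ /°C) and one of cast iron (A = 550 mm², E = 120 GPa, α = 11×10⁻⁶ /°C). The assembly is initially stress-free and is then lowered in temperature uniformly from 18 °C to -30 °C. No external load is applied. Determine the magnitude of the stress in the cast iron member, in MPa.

Equilibrium of a rigid end plate with no external load gives equal and opposite internal forces ±P in the two members. Since α_{stainless steel} > α_{cast iron}, cooling drives the stainless steel into tension and the cast iron into compression.
Setting the final lengths equal and cancelling L: (α₁ − α₂)ΔT = P/(A₁E₁) + P/(A₂E₂).
|α₁ − α₂|·ΔT = 6.2×10⁻⁶ × 48 = 0.0002976.
1/(A₁E₁) + 1/(A₂E₂) = 1/(2350×198×10³) + 1/(550×120×10³) = 1.73×10⁻⁸ N⁻¹.
So P = 0.0002976 / 1.73×10⁻⁸ = 17.2 kN.
σ_{cast iron} = P/A₂ = 17200/550 = 31.28 MPa, compressive.

σ ≈ 31.3 MPa (compressive)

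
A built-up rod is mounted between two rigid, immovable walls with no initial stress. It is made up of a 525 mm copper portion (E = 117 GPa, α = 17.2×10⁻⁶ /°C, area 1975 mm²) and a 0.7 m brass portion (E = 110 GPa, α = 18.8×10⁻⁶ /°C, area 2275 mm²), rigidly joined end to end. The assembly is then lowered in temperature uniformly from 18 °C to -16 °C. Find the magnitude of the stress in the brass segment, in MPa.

σ ≈ 65.4 MPa (tensile)

Free thermal contraction of the whole bar: Σ αᵢΔT Lᵢ = 17.2×10⁻⁶×34×525 + 18.8×10⁻⁶×34×700 = 0.7545 mm.
The rigid supports impose zero overall length change; the single axial force P common to all segments must satisfy P Σ Lᵢ/(AᵢEᵢ) = δ_free.
The series flexibility is Σ Lᵢ/(AᵢEᵢ) = 525/(1975×117×10³) + 700/(2275×110×10³) = 5.069×10⁻⁶ mm/N.
So P = 0.7545 / 5.069×10⁻⁶ = 148.8 kN, tensile.
σ_{brass} = P / A = 148800 / 2275 = 65.42 MPa.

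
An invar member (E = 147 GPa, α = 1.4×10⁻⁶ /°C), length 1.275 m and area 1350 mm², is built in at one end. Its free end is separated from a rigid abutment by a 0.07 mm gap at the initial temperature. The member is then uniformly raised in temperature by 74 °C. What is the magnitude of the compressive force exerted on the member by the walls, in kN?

P ≈ 9.66 kN

Free thermal elongation = αΔT L = 1.4×10⁻⁶ × 74 × 1275 = 0.1321 mm.
This exceeds the 0.07 mm gap, so the wall pushes back. The portion of expansion that must be recovered elastically is δ_free − gap = 0.1321 − 0.07 = 0.06209 mm.
That suppressed elongation corresponds to σ = E·Δ/L = 147×10³ × 0.06209/1275 = 7.159 MPa.
Force on the wall = σA = 7.159 × 1350 mm² = 9.664 kN.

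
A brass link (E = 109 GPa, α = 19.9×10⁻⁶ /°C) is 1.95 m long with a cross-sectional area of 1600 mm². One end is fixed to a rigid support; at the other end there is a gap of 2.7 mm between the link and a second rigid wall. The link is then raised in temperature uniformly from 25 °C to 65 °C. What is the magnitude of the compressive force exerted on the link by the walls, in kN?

Free thermal elongation = αΔT L = 19.9×10⁻⁶ × 40 × 1950 = 1.552 mm.
Since δ_free = 1.55 mm is less than the 2.7 mm gap, the link never touches the wall. No axial force develops.

P ≈ 0 kN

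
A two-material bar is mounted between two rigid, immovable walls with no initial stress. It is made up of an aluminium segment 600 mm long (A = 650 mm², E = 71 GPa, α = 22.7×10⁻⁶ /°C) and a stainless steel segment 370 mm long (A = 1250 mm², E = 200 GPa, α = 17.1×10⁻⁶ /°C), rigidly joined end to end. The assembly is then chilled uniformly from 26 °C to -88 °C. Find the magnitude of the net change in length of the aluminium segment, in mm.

If the supports were absent, the total length change would be Σ αᵢΔT Lᵢ = 22.7×10⁻⁶×114×600 + 17.1×10⁻⁶×114×370 = 2.274 mm.
The rigid supports impose zero overall length change; the single axial force P common to all segments must satisfy P Σ Lᵢ/(AᵢEᵢ) = δ_free.
The series flexibility is Σ Lᵢ/(AᵢEᵢ) = 600/(650×71×10³) + 370/(1250×200×10³) = 1.448×10⁻⁵ mm/N.
P = 2.274 / 1.448×10⁻⁵ = 157000 N = 157 kN, tensile.
For the aluminium segment, free thermal change = 22.7×10⁻⁶×114×600 = 1.553 mm and elastic change from P = 157000×600/(650×71×10³) = 2.042 mm; these oppose, so the net change is 0.489 mm (segment lengthens).

|ΔL| ≈ 0.489 mm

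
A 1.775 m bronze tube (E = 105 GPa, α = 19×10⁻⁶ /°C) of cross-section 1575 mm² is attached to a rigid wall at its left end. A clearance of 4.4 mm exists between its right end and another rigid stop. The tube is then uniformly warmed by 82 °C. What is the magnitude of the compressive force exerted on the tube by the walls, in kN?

Free thermal elongation = αΔT L = 19×10⁻⁶ × 82 × 1775 = 2.765 mm.
This is smaller than the 4.4 mm clearance, so the tube expands freely without reaching the stop — the stress is zero.

P ≈ 0 kN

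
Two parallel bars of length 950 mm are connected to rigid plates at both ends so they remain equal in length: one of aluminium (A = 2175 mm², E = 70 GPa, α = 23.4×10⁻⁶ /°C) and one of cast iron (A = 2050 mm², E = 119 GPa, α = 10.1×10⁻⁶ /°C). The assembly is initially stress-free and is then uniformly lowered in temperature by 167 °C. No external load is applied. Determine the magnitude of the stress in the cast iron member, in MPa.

The aluminium has the larger α, so on cooling it would change length more than the cast iron if both were free. The rigid plates force a common final length, so the aluminium is put into tension and the cast iron into compression, with equal and opposite forces P (no external load).
Equating the net (thermal + elastic) strains gives |α₁ − α₂|·ΔT = P·[1/(A₁E₁) + 1/(A₂E₂)].
|α₁ − α₂|·ΔT = 13.3×10⁻⁶ × 167 = 0.002221.
1/(A₁E₁) + 1/(A₂E₂) = 1/(2175×70×10³) + 1/(2050×119×10³) = 1.067×10⁻⁸ N⁻¹.
So P = 0.002221 / 1.067×10⁻⁸ = 208.2 kN.
σ_{cast iron} = P/A₂ = 208200/2050 = 101.6 MPa, compressive.

σ ≈ 102 MPa (compressive)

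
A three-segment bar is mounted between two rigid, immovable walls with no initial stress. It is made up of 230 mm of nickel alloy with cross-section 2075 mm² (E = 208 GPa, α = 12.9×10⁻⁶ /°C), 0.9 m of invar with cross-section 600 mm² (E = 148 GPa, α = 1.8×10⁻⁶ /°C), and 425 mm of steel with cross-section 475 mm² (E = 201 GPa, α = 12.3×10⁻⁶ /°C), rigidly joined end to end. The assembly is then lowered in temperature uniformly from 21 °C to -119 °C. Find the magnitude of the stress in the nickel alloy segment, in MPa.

σ ≈ 43.8 MPa (tensile)

With the walls removed the bar would change length by δ_free = Σ αᵢΔT Lᵢ = 12.9×10⁻⁶×140×230 + 1.8×10⁻⁶×140×900 + 12.3×10⁻⁶×140×425 = 1.374 mm.
The rigid supports impose zero overall length change; the single axial force P common to all segments must satisfy P Σ Lᵢ/(AᵢEᵢ) = δ_free.
Σ Lᵢ/(AᵢEᵢ) = 230/(2075×208×10³) + 900/(600×148×10³) + 425/(475×201×10³) = 1.512×10⁻⁵ mm/N.
So P = 1.374 / 1.512×10⁻⁵ = 90.88 kN, tensile.
σ_{nickel alloy} = P / A = 90880 / 2075 = 43.8 MPa.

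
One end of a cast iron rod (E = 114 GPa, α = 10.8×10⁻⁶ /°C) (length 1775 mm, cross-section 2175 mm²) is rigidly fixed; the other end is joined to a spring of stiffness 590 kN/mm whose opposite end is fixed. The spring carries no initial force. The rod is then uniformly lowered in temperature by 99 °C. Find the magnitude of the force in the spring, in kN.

If the spring were absent the rod would shorten by αΔT L = 10.8×10⁻⁶ × 99 × 1775 = 1.898 mm.
Let P be the tensile force in the spring. The rod extends elastically by PL/(AE) and the spring stretches by P/k; together these equal δ_free.
So P = δ_free / [L/(AE) + 1/k] = 1.898 / [ 1775/(2175×114×10³) + 1/(590×10³) ].
P = 1.898 / 8.854×10⁻⁶ = 214400 N.

P ≈ 214 kN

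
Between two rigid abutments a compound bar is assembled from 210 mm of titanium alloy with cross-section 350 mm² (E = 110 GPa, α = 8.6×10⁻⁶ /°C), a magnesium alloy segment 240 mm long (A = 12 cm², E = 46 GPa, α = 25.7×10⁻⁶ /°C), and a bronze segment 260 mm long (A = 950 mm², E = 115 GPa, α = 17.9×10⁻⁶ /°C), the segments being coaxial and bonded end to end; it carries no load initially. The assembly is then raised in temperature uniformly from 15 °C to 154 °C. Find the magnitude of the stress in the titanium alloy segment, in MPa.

σ ≈ 412 MPa (compressive)

Free thermal expansion of the whole bar: Σ αᵢΔT Lᵢ = 8.6×10⁻⁶×139×210 + 25.7×10⁻⁶×139×240 + 17.9×10⁻⁶×139×260 = 1.755 mm.
The walls prevent any net length change, so an axial force P (same in every segment) develops. Compatibility: P · Σ Lᵢ/(AᵢEᵢ) = δ_free.
Σ Lᵢ/(AᵢEᵢ) = 210/(350×110×10³) + 240/(1200×46×10³) + 260/(950×115×10³) = 1.218×10⁻⁵ mm/N.
P = 1.755 / 1.218×10⁻⁵ = 144100 N = 144.1 kN, compressive.
σ_{titanium alloy} = P / A = 144100 / 350 = 411.7 MPa.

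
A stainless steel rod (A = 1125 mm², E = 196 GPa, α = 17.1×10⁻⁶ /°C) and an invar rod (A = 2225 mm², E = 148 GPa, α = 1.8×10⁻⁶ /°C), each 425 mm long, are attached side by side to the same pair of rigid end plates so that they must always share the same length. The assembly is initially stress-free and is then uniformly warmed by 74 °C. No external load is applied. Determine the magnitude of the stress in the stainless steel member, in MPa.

Both members must finish at the same length. With the larger α, the stainless steel tends to over-expand; the plates restrain it, putting the stainless steel in compression and the invar in tension. With no external load the two internal forces are equal and opposite, magnitude P.
Equating the net (thermal + elastic) strains gives |α₁ − α₂|·ΔT = P·[1/(A₁E₁) + 1/(A₂E₂)].
|α₁ − α₂|·ΔT = 15.3×10⁻⁶ × 74 = 0.001132.
1/(A₁E₁) + 1/(A₂E₂) = 1/(1125×196×10³) + 1/(2225×148×10³) = 7.572×10⁻⁹ N⁻¹.
P = 0.001132 / 7.572×10⁻⁹ = 149500 N = 149.5 kN.
σ_{stainless steel} = P/A₁ = 149500/1125 = 132.9 MPa, compressive.

σ ≈ 133 MPa (compressive)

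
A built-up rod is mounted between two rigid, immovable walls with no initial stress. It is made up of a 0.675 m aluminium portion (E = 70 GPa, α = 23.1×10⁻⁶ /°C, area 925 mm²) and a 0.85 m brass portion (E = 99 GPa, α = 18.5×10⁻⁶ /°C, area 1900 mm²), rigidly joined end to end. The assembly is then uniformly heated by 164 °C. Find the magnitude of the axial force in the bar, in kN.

P ≈ 344 kN (compressive)

Free thermal expansion of the whole bar: Σ αᵢΔT Lᵢ = 23.1×10⁻⁶×164×675 + 18.5×10⁻⁶×164×850 = 5.136 mm.
The rigid supports impose zero overall length change; the single axial force P common to all segments must satisfy P Σ Lᵢ/(AᵢEᵢ) = δ_free.
Σ Lᵢ/(AᵢEᵢ) = 675/(925×70×10³) + 850/(1900×99×10³) = 1.494×10⁻⁵ mm/N.
Hence P = δ_free / Σ(L/AE) = 5.136/1.494×10⁻⁵ = 343.7 kN (compressive).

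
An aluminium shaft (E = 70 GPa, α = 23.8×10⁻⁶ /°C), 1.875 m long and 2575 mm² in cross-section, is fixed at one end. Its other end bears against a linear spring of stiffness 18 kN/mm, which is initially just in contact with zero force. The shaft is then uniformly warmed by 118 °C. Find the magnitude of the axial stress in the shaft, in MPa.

σ ≈ 31 MPa (compressive)

The unrestrained thermal change is αΔT L = 23.8×10⁻⁶ × 118 × 1875 = 5.266 mm.
With a force P in the spring, the elastic change of the shaft is PL/(AE) and that of the spring is P/k; compatibility requires their sum to equal δ_free.
So P = δ_free / [L/(AE) + 1/k] = 5.266 / [ 1875/(2575×70×10³) + 1/(18×10³) ].
P = 5.266 / 6.596×10⁻⁵ = 79840 N.
σ = P/A = 79840/2575 = 31 MPa.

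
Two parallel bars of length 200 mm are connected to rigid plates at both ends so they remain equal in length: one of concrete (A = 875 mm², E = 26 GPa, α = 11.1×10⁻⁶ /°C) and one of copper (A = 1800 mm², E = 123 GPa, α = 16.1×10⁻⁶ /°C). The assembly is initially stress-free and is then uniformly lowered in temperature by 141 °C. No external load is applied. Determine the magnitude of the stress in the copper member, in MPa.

Equilibrium of a rigid end plate with no external load gives equal and opposite internal forces ±P in the two members. Since α_{copper} > α_{concrete}, cooling drives the copper into tension and the concrete into compression.
Setting the final lengths equal and cancelling L: (α₁ − α₂)ΔT = P/(A₁E₁) + P/(A₂E₂).
|α₁ − α₂|·ΔT = 5×10⁻⁶ × 141 = 0.000705.
1/(A₁E₁) + 1/(A₂E₂) = 1/(875×26×10³) + 1/(1800×123×10³) = 4.847×10⁻⁸ N⁻¹.
P = 0.000705 / 4.847×10⁻⁸ = 14540 N = 14.54 kN.
σ_{copper} = P/A₂ = 14540/1800 = 8.08 MPa, tensile.

σ ≈ 8.08 MPa (tensile)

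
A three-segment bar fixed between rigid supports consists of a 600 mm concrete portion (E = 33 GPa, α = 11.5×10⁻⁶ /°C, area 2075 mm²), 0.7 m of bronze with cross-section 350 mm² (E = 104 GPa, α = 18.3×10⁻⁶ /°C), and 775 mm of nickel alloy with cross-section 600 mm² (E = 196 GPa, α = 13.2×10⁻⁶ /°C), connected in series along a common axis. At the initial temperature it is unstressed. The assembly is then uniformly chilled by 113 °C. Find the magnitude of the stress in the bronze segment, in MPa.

σ ≈ 280 MPa (tensile)

If the supports were absent, the total length change would be Σ αᵢΔT Lᵢ = 11.5×10⁻⁶×113×600 + 18.3×10⁻⁶×113×700 + 13.2×10⁻⁶×113×775 = 3.383 mm.
The walls prevent any net length change, so an axial force P (same in every segment) develops. Compatibility: P · Σ Lᵢ/(AᵢEᵢ) = δ_free.
The series flexibility is Σ Lᵢ/(AᵢEᵢ) = 600/(2075×33×10³) + 700/(350×104×10³) + 775/(600×196×10³) = 3.458×10⁻⁵ mm/N.
So P = 3.383 / 3.458×10⁻⁵ = 97.83 kN, tensile.
σ_{bronze} = P / A = 97830 / 350 = 279.5 MPa.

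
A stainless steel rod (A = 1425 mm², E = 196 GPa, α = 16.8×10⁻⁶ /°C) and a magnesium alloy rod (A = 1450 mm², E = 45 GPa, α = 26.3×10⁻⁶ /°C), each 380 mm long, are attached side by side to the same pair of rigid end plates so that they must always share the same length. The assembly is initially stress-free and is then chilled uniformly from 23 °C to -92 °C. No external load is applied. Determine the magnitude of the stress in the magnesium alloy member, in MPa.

Equilibrium of a rigid end plate with no external load gives equal and opposite internal forces ±P in the two members. Since α_{magnesium alloy} > α_{stainless steel}, cooling drives the magnesium alloy into tension and the stainless steel into compression.
Compatibility of the two members (thermal + elastic change equal): (α₁ − α₂)ΔT = P·[1/(A₁E₁) + 1/(A₂E₂)].
|α₁ − α₂|·ΔT = 9.5×10⁻⁶ × 115 = 0.001092.
1/(A₁E₁) + 1/(A₂E₂) = 1/(1425×196×10³) + 1/(1450×45×10³) = 1.891×10⁻⁸ N⁻¹.
So P = 0.001092 / 1.891×10⁻⁸ = 57.79 kN.
σ_{magnesium alloy} = P/A₂ = 57790/1450 = 39.85 MPa, tensile.

σ ≈ 39.9 MPa (tensile)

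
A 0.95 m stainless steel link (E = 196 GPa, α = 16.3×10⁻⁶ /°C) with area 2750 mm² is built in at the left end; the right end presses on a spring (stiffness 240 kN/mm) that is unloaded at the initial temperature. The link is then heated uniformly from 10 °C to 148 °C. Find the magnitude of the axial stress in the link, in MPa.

The unrestrained thermal change is αΔT L = 16.3×10⁻⁶ × 138 × 950 = 2.137 mm.
Let P be the compressive force at the spring. The link shortens elastically by PL/(AE) and the spring compresses by P/k; together these equal δ_free.
P [ L/(AE) + 1/k ] = δ_free → P [ 950/(2750×196×10³) + 1/(240×10³) ] = 2.137.
P = 2.137 / 5.929×10⁻⁶ = 360400 N.
σ = P/A = 360400/2750 = 131.1 MPa.

σ ≈ 131 MPa (compressive)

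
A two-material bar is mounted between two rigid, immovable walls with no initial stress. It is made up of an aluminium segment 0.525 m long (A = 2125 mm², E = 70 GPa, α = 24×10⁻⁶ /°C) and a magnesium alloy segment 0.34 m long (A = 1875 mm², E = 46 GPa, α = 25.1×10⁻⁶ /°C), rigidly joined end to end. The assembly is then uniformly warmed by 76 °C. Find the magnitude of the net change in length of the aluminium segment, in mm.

|ΔL| ≈ 0.199 mm

Free thermal expansion of the whole bar: Σ αᵢΔT Lᵢ = 24×10⁻⁶×76×525 + 25.1×10⁻⁶×76×340 = 1.606 mm.
The rigid supports impose zero overall length change; the single axial force P common to all segments must satisfy P Σ Lᵢ/(AᵢEᵢ) = δ_free.
The series flexibility is Σ Lᵢ/(AᵢEᵢ) = 525/(2125×70×10³) + 340/(1875×46×10³) = 7.471×10⁻⁶ mm/N.
So P = 1.606 / 7.471×10⁻⁶ = 215 kN, compressive.
For the aluminium segment, free thermal change = 24×10⁻⁶×76×525 = 0.9576 mm and elastic change from P = 215000×525/(2125×70×10³) = 0.7587 mm; these oppose, so the net change is 0.199 mm (segment lengthens).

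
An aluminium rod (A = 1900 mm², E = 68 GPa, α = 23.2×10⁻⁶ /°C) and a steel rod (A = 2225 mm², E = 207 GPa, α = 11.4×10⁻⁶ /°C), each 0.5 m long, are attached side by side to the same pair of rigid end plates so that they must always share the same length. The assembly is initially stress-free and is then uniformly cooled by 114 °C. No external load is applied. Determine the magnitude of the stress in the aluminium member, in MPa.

σ ≈ 71.4 MPa (tensile)

The aluminium has the larger α, so on cooling it would change length more than the steel if both were free. The rigid plates force a common final length, so the aluminium is put into tension and the steel into compression, with equal and opposite forces P (no external load).
Equating the net (thermal + elastic) strains gives |α₁ − α₂|·ΔT = P·[1/(A₁E₁) + 1/(A₂E₂)].
|α₁ − α₂|·ΔT = 11.8×10⁻⁶ × 114 = 0.001345.
1/(A₁E₁) + 1/(A₂E₂) = 1/(1900×68×10³) + 1/(2225×207×10³) = 9.911×10⁻⁹ N⁻¹.
So P = 0.001345 / 9.911×10⁻⁹ = 135.7 kN.
σ_{aluminium} = P/A₁ = 135700/1900 = 71.43 MPa, tensile.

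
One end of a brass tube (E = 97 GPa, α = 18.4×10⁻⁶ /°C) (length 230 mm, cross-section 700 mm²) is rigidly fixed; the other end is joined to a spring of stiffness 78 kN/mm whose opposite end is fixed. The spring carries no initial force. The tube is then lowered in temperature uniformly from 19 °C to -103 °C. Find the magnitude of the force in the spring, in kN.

If the spring were absent the tube would shorten by αΔT L = 18.4×10⁻⁶ × 122 × 230 = 0.5163 mm.
Let P be the tensile force in the spring. The tube extends elastically by PL/(AE) and the spring stretches by P/k; together these equal δ_free.
So P = δ_free / [L/(AE) + 1/k] = 0.5163 / [ 230/(700×97×10³) + 1/(78×10³) ].
P = 0.5163 / 1.621×10⁻⁵ = 31860 N.

P ≈ 31.9 kN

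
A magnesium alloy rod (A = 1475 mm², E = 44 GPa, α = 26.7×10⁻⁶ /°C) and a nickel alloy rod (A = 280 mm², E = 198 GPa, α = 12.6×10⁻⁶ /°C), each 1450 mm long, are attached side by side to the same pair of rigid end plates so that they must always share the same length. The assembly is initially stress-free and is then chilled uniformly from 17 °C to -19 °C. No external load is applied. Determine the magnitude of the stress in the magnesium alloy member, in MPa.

σ ≈ 10.3 MPa (tensile)

Both members must finish at the same length. With the larger α, the magnesium alloy tends to over-contract; the plates restrain it, putting the magnesium alloy in tension and the nickel alloy in compression. With no external load the two internal forces are equal and opposite, magnitude P.
Setting the final lengths equal and cancelling L: (α₁ − α₂)ΔT = P/(A₁E₁) + P/(A₂E₂).
|α₁ − α₂|·ΔT = 14.1×10⁻⁶ × 36 = 0.0005076.
1/(A₁E₁) + 1/(A₂E₂) = 1/(1475×44×10³) + 1/(280×198×10³) = 3.345×10⁻⁸ N⁻¹.
So P = 0.0005076 / 3.345×10⁻⁸ = 15.18 kN.
σ_{magnesium alloy} = P/A₁ = 15180/1475 = 10.29 MPa, tensile.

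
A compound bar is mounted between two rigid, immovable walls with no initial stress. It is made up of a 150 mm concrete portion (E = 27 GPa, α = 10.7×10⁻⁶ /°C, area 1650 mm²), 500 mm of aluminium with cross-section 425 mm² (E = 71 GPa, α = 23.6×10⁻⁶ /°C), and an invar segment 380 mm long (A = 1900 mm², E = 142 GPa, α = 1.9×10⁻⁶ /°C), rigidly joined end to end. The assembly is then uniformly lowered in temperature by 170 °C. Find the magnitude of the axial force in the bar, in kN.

Free thermal contraction of the whole bar: Σ αᵢΔT Lᵢ = 10.7×10⁻⁶×170×150 + 23.6×10⁻⁶×170×500 + 1.9×10⁻⁶×170×380 = 2.402 mm.
Since the ends are fixed, an axial force P builds up, equal in every segment, with P · Σ Lᵢ/(AᵢEᵢ) = δ_free.
Σ Lᵢ/(AᵢEᵢ) = 150/(1650×27×10³) + 500/(425×71×10³) + 380/(1900×142×10³) = 2.135×10⁻⁵ mm/N.
So P = 2.402 / 2.135×10⁻⁵ = 112.5 kN, tensile.

P ≈ 113 kN (tensile)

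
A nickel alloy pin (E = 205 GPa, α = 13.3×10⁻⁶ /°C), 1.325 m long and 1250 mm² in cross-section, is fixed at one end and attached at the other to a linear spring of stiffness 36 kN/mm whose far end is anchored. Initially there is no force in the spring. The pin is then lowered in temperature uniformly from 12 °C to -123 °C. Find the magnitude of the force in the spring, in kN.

P ≈ 72.2 kN

Free thermal contraction: δ_free = αΔT L = 13.3×10⁻⁶ × 135 × 1325 = 2.379 mm.
Let P be the tensile force in the spring. The pin extends elastically by PL/(AE) and the spring stretches by P/k; together these equal δ_free.
So P = δ_free / [L/(AE) + 1/k] = 2.379 / [ 1325/(1250×205×10³) + 1/(36×10³) ].
P = 2.379 / 3.295×10⁻⁵ = 72200 N.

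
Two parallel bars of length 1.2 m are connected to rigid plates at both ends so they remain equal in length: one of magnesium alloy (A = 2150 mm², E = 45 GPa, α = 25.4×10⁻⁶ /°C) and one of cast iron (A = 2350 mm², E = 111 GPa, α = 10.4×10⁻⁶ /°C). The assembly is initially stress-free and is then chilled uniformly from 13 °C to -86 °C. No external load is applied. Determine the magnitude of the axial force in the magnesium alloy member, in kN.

P ≈ 105 kN (tensile in the magnesium alloy)

Equilibrium of a rigid end plate with no external load gives equal and opposite internal forces ±P in the two members. Since α_{magnesium alloy} > α_{cast iron}, cooling drives the magnesium alloy into tension and the cast iron into compression.
Compatibility of the two members (thermal + elastic change equal): (α₁ − α₂)ΔT = P·[1/(A₁E₁) + 1/(A₂E₂)].
|α₁ − α₂|·ΔT = 15×10⁻⁶ × 99 = 0.001485.
1/(A₁E₁) + 1/(A₂E₂) = 1/(2150×45×10³) + 1/(2350×111×10³) = 1.417×10⁻⁸ N⁻¹.
P = 0.001485 / 1.417×10⁻⁸ = 104800 N = 104.8 kN.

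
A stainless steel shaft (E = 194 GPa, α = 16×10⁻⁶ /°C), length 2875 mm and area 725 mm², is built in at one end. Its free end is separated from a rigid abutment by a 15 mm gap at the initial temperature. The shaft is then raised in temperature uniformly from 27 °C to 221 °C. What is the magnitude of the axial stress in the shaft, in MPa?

σ ≈ 0 MPa

If the wall were absent the shaft would grow by αΔT L = 16×10⁻⁶ × 194 × 2875 = 8.924 mm.
Since δ_free = 8.92 mm is less than the 15 mm gap, the shaft never touches the wall. No axial force develops.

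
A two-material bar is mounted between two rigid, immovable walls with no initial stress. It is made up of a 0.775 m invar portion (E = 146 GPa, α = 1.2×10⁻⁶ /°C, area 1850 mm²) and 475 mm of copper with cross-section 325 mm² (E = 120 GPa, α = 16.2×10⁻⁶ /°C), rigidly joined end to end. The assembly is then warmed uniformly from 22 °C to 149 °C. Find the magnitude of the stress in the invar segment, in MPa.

Free thermal expansion of the whole bar: Σ αᵢΔT Lᵢ = 1.2×10⁻⁶×127×775 + 16.2×10⁻⁶×127×475 = 1.095 mm.
Since the ends are fixed, an axial force P builds up, equal in every segment, with P · Σ Lᵢ/(AᵢEᵢ) = δ_free.
The series flexibility is Σ Lᵢ/(AᵢEᵢ) = 775/(1850×146×10³) + 475/(325×120×10³) = 1.505×10⁻⁵ mm/N.
P = 1.095 / 1.505×10⁻⁵ = 72790 N = 72.79 kN, compressive.
σ_{invar} = P / A = 72790 / 1850 = 39.34 MPa.

σ ≈ 39.3 MPa (compressive)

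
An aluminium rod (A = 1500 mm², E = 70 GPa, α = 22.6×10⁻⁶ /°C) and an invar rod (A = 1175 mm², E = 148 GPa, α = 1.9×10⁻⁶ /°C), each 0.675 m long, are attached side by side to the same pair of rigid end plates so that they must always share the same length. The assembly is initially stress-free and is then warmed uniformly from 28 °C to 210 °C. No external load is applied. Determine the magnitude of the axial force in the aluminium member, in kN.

Both members must finish at the same length. With the larger α, the aluminium tends to over-expand; the plates restrain it, putting the aluminium in compression and the invar in tension. With no external load the two internal forces are equal and opposite, magnitude P.
Setting the final lengths equal and cancelling L: (α₁ − α₂)ΔT = P/(A₁E₁) + P/(A₂E₂).
|α₁ − α₂|·ΔT = 20.7×10⁻⁶ × 182 = 0.003767.
1/(A₁E₁) + 1/(A₂E₂) = 1/(1500×70×10³) + 1/(1175×148×10³) = 1.527×10⁻⁸ N⁻¹.
So P = 0.003767 / 1.527×10⁻⁸ = 246.7 kN.

P ≈ 247 kN (compressive in the aluminium)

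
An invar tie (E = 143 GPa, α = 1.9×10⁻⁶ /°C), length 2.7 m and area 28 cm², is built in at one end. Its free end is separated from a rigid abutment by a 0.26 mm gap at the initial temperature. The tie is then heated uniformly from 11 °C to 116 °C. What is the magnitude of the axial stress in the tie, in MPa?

If the wall were absent the tie would grow by αΔT L = 1.9×10⁻⁶ × 105 × 2700 = 0.5386 mm.
This exceeds the 0.26 mm gap, so the wall pushes back. The portion of expansion that must be recovered elastically is δ_free − gap = 0.5386 − 0.26 = 0.2786 mm.
So σ = E(δ_free − g)/L = 143×10³ × 0.2786/2700 = 14.76 MPa.

σ ≈ 14.8 MPa (compressive)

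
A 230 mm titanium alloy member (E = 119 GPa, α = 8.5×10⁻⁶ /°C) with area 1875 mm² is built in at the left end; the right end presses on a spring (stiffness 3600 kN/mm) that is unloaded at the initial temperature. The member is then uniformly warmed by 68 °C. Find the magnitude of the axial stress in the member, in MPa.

Free thermal expansion: δ_free = αΔT L = 8.5×10⁻⁶ × 68 × 230 = 0.1329 mm.
Let P be the compressive force at the spring. The member shortens elastically by PL/(AE) and the spring compresses by P/k; together these equal δ_free.
P [ L/(AE) + 1/k ] = δ_free → P [ 230/(1875×119×10³) + 1/(3600×10³) ] = 0.1329.
P = 0.1329 / 1.309×10⁻⁶ = 101600 N.
σ = P/A = 101600/1875 = 54.18 MPa.

σ ≈ 54.2 MPa (compressive)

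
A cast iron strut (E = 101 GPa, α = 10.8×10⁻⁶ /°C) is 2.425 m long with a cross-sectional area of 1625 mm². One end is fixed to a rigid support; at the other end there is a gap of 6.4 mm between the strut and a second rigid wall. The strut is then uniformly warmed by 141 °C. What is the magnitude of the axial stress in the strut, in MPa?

Free thermal elongation = αΔT L = 10.8×10⁻⁶ × 141 × 2425 = 3.693 mm.
This is smaller than the 6.4 mm clearance, so the strut expands freely without reaching the stop — the stress is zero.

σ ≈ 0 MPa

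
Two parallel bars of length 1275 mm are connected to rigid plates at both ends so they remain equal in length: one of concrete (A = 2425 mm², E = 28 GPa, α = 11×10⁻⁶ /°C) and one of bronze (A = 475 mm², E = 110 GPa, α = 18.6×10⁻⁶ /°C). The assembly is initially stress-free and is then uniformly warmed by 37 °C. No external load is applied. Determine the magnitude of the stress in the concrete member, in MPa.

The bronze has the larger α, so on heating it would change length more than the concrete if both were free. The rigid plates force a common final length, so the bronze is put into compression and the concrete into tension, with equal and opposite forces P (no external load).
Setting the final lengths equal and cancelling L: (α₁ − α₂)ΔT = P/(A₁E₁) + P/(A₂E₂).
|α₁ − α₂|·ΔT = 7.6×10⁻⁶ × 37 = 0.0002812.
1/(A₁E₁) + 1/(A₂E₂) = 1/(2425×28×10³) + 1/(475×110×10³) = 3.387×10⁻⁸ N⁻¹.
P = 0.0002812 / 3.387×10⁻⁸ = 8303 N = 8.303 kN.
σ_{concrete} = P/A₁ = 8303/2425 = 3.424 MPa, tensile.

σ ≈ 3.42 MPa (tensile)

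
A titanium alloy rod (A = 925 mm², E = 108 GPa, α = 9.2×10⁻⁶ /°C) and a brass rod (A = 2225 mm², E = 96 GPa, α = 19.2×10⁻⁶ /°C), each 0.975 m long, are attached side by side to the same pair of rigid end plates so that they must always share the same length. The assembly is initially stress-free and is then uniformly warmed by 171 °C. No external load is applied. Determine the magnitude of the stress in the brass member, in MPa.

Both members must finish at the same length. With the larger α, the brass tends to over-expand; the plates restrain it, putting the brass in compression and the titanium alloy in tension. With no external load the two internal forces are equal and opposite, magnitude P.
Compatibility of the two members (thermal + elastic change equal): (α₁ − α₂)ΔT = P·[1/(A₁E₁) + 1/(A₂E₂)].
|α₁ − α₂|·ΔT = 10×10⁻⁶ × 171 = 0.00171.
1/(A₁E₁) + 1/(A₂E₂) = 1/(925×108×10³) + 1/(2225×96×10³) = 1.469×10⁻⁸ N⁻¹.
So P = 0.00171 / 1.469×10⁻⁸ = 116.4 kN.
σ_{brass} = P/A₂ = 116400/2225 = 52.31 MPa, compressive.

σ ≈ 52.3 MPa (compressive)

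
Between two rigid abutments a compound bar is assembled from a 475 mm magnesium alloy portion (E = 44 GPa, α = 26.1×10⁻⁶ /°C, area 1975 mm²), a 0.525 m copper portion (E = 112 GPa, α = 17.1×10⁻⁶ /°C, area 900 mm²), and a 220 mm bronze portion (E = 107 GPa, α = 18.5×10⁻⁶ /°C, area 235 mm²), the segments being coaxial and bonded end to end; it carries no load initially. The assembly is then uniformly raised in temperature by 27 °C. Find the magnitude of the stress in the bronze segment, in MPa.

Free thermal expansion of the whole bar: Σ αᵢΔT Lᵢ = 26.1×10⁻⁶×27×475 + 17.1×10⁻⁶×27×525 + 18.5×10⁻⁶×27×220 = 0.687 mm.
Since the ends are fixed, an axial force P builds up, equal in every segment, with P · Σ Lᵢ/(AᵢEᵢ) = δ_free.
Σ Lᵢ/(AᵢEᵢ) = 475/(1975×44×10³) + 525/(900×112×10³) + 220/(235×107×10³) = 1.942×10⁻⁵ mm/N.
P = 0.687 / 1.942×10⁻⁵ = 35370 N = 35.37 kN, compressive.
σ_{bronze} = P / A = 35370 / 235 = 150.5 MPa.

σ ≈ 151 MPa (compressive)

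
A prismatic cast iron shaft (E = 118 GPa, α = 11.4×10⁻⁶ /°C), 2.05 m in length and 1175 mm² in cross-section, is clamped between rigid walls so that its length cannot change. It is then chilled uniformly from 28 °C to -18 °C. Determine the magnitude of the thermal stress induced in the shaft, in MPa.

σ ≈ 61.9 MPa (tensile)

Because both ends are immovable the net strain is zero, and the suppressed thermal strain is αΔT = 11.4×10⁻⁶ × 46 = 524.4×10⁻⁶.
Hence σ = E·αΔT = 118×10³ × 524.4×10⁻⁶ = 61.88 MPa, tensile.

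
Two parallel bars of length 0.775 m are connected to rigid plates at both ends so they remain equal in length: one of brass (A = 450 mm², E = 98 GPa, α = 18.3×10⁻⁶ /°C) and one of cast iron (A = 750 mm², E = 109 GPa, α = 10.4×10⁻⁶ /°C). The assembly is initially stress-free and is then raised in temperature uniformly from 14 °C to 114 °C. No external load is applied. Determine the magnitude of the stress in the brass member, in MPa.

σ ≈ 50.3 MPa (compressive)

The brass has the larger α, so on heating it would change length more than the cast iron if both were free. The rigid plates force a common final length, so the brass is put into compression and the cast iron into tension, with equal and opposite forces P (no external load).
Equating the net (thermal + elastic) strains gives |α₁ − α₂|·ΔT = P·[1/(A₁E₁) + 1/(A₂E₂)].
|α₁ − α₂|·ΔT = 7.9×10⁻⁶ × 100 = 0.00079.
1/(A₁E₁) + 1/(A₂E₂) = 1/(450×98×10³) + 1/(750×109×10³) = 3.491×10⁻⁸ N⁻¹.
So P = 0.00079 / 3.491×10⁻⁸ = 22.63 kN.
σ_{brass} = P/A₁ = 22630/450 = 50.29 MPa, compressive.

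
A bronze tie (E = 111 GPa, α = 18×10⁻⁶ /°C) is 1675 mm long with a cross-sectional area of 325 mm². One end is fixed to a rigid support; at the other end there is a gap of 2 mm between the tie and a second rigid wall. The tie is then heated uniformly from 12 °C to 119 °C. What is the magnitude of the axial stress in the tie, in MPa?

σ ≈ 81.2 MPa (compressive)

If the wall were absent the tie would grow by αΔT L = 18×10⁻⁶ × 107 × 1675 = 3.226 mm.
This exceeds the 2 mm gap, so the wall pushes back. The portion of expansion that must be recovered elastically is δ_free − gap = 3.226 − 2 = 1.226 mm.
So σ = E(δ_free − g)/L = 111×10³ × 1.226/1675 = 81.25 MPa.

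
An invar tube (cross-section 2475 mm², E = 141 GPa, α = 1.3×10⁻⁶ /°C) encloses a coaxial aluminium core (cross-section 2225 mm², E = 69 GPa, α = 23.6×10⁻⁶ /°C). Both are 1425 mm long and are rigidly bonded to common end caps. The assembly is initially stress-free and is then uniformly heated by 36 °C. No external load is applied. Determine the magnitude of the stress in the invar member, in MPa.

σ ≈ 34.6 MPa (tensile)

Equilibrium of a rigid end plate with no external load gives equal and opposite internal forces ±P in the two members. Since α_{aluminium} > α_{invar}, heating drives the aluminium into compression and the invar into tension.
Setting the final lengths equal and cancelling L: (α₁ − α₂)ΔT = P/(A₁E₁) + P/(A₂E₂).
|α₁ − α₂|·ΔT = 22.3×10⁻⁶ × 36 = 0.0008028.
1/(A₁E₁) + 1/(A₂E₂) = 1/(2475×141×10³) + 1/(2225×69×10³) = 9.379×10⁻⁹ N⁻¹.
P = 0.0008028 / 9.379×10⁻⁹ = 85590 N = 85.59 kN.
σ_{invar} = P/A₁ = 85590/2475 = 34.58 MPa, tensile.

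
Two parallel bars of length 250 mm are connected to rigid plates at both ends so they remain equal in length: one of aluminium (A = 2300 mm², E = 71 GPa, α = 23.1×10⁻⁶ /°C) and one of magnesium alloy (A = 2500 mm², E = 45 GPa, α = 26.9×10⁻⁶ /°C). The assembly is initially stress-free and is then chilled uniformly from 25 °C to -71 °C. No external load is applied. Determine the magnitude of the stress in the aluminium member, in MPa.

σ ≈ 10.6 MPa (compressive)

The magnesium alloy has the larger α, so on cooling it would change length more than the aluminium if both were free. The rigid plates force a common final length, so the magnesium alloy is put into tension and the aluminium into compression, with equal and opposite forces P (no external load).
Compatibility of the two members (thermal + elastic change equal): (α₁ − α₂)ΔT = P·[1/(A₁E₁) + 1/(A₂E₂)].
|α₁ − α₂|·ΔT = 3.8×10⁻⁶ × 96 = 0.0003648.
1/(A₁E₁) + 1/(A₂E₂) = 1/(2300×71×10³) + 1/(2500×45×10³) = 1.501×10⁻⁸ N⁻¹.
P = 0.0003648 / 1.501×10⁻⁸ = 24300 N = 24.3 kN.
σ_{aluminium} = P/A₁ = 24300/2300 = 10.57 MPa, compressive.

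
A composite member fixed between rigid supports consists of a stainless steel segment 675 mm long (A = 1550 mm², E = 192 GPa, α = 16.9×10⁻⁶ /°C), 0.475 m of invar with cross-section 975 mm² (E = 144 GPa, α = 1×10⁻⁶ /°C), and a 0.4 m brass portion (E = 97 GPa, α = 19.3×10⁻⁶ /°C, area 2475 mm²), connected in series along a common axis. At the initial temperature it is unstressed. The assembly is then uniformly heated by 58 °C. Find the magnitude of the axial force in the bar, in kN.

If the supports were absent, the total length change would be Σ αᵢΔT Lᵢ = 16.9×10⁻⁶×58×675 + 1×10⁻⁶×58×475 + 19.3×10⁻⁶×58×400 = 1.137 mm.
The walls prevent any net length change, so an axial force P (same in every segment) develops. Compatibility: P · Σ Lᵢ/(AᵢEᵢ) = δ_free.
Σ Lᵢ/(AᵢEᵢ) = 675/(1550×192×10³) + 475/(975×144×10³) + 400/(2475×97×10³) = 7.317×10⁻⁶ mm/N.
P = 1.137 / 7.317×10⁻⁶ = 155400 N = 155.4 kN, compressive.

P ≈ 155 kN (compressive)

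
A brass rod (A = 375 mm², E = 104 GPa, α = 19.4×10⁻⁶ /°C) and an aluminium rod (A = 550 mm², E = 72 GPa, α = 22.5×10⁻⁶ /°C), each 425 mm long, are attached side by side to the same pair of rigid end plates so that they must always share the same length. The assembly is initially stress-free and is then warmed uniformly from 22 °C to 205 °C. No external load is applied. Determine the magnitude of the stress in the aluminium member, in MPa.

Both members must finish at the same length. With the larger α, the aluminium tends to over-expand; the plates restrain it, putting the aluminium in compression and the brass in tension. With no external load the two internal forces are equal and opposite, magnitude P.
Equating the net (thermal + elastic) strains gives |α₁ − α₂|·ΔT = P·[1/(A₁E₁) + 1/(A₂E₂)].
|α₁ − α₂|·ΔT = 3.1×10⁻⁶ × 183 = 0.0005673.
1/(A₁E₁) + 1/(A₂E₂) = 1/(375×104×10³) + 1/(550×72×10³) = 5.089×10⁻⁸ N⁻¹.
P = 0.0005673 / 5.089×10⁻⁸ = 11150 N = 11.15 kN.
σ_{aluminium} = P/A₂ = 11150/550 = 20.27 MPa, compressive.

σ ≈ 20.3 MPa (compressive)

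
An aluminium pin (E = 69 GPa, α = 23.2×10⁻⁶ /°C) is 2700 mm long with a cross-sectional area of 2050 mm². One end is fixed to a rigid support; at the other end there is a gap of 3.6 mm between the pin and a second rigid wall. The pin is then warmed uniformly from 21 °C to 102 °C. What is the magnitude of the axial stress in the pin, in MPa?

Unrestrained expansion: δ_free = αΔT L = 23.2×10⁻⁶ × 81 × 2700 = 5.074 mm.
After closing the 3.6 mm clearance, 5.074 − 3.6 = 1.474 mm of expansion remains to be suppressed by the wall.
That suppressed elongation corresponds to σ = E·Δ/L = 69×10³ × 1.474/2700 = 37.66 MPa.

σ ≈ 37.7 MPa (compressive)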